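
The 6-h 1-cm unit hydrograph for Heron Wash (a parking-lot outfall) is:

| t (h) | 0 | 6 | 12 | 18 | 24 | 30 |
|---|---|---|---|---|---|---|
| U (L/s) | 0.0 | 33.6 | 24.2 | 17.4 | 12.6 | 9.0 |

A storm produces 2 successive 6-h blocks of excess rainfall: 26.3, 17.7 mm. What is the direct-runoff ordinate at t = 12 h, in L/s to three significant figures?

Q ≈ 123 L/s

By discrete convolution, Q_j = Σ (P_i / 10 mm) · U_{j−i}.
At t = 12 h (j=2): Q = (26.3/10)·24.2 + (17.7/10)·33.6 = 123 L/s.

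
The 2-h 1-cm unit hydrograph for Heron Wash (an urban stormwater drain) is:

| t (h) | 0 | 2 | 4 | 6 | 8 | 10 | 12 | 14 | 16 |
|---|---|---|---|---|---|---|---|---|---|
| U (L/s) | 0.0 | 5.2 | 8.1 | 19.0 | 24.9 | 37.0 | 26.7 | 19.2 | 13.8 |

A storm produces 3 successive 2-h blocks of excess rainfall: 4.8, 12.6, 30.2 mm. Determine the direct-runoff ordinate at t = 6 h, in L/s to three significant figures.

Q ≈ 35.0 L/s

By discrete convolution, Q_j = Σ (P_i / 10 mm) · U_{j−i}.
At t = 6 h (j=3): Q = (4.8/10)·19.0 + (12.6/10)·8.1 + (30.2/10)·5.2 = 35.0 L/s.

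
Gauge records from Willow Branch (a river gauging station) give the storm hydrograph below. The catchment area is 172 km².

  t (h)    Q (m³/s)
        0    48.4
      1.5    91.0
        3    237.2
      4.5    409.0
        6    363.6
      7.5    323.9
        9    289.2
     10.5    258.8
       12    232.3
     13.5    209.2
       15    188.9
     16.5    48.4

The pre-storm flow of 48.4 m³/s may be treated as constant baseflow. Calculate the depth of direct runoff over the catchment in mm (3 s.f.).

Direct runoff: 0.0, 42.6, 188.8, 360.6, 315.2, 275.5, 240.8, 210.4, 183.9, 160.8, 140.5, 0.0 m³/s; ΣQ_DR = 2119 m³/s.
V = ΣQ_DR · Δt = 2119 × 5400 s = 1.144 × 10^7 m³.
Over A = 172 km², depth = V / A = 66.5 mm.

d ≈ 66.5 mm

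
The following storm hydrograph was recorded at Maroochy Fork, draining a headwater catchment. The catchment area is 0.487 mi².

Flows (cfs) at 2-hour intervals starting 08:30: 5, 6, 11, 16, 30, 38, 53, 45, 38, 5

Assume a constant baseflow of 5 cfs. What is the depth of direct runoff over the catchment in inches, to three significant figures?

Direct runoff: 0.0, 1.0, 6.0, 11.0, 25.0, 33.0, 48.0, 40.0, 33.0, 0.0 cfs; ΣQ_DR = 197.0 cfs.
V = ΣQ_DR · Δt = 197.0 × 7200 s = 1.418 × 10^6 ft³.
Over A = 0.487 mi², depth = V / A = 1.25 in.

d ≈ 1.25 in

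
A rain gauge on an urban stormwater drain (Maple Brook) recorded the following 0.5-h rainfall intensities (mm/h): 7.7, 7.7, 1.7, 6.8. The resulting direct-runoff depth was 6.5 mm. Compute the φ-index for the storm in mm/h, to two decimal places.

Only the 3 blocks with intensity above φ contribute runoff: 7.7, 7.7, 6.8 mm/h.
Σ(I−φ)·Δt = d  ⇒  (7.7+7.7+6.8 − 3φ)·0.5 = 6.5
φ = (22.20 − 6.5/0.5) / 3 = 3.07 mm/h.

φ ≈ 3.07 mm/h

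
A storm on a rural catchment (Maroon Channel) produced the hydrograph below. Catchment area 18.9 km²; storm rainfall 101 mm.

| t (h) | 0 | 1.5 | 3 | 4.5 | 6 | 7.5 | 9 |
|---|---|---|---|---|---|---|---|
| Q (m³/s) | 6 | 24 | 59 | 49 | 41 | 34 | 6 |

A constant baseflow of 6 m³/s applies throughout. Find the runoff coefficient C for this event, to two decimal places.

ΣQ_DR = 177.0 m³/s; V = ΣQ_DR·Δt = 9.558 × 10^5 m³.
Runoff depth d = V / A = 50.57 mm.
C = d / P = 50.57 / 101 = 0.50.

C ≈ 0.50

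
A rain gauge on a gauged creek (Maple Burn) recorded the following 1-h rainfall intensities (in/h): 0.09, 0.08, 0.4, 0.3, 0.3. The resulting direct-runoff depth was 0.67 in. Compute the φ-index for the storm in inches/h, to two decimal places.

Only the 3 blocks with intensity above φ contribute runoff: 0.4, 0.3, 0.3 in/h.
Σ(I−φ)·Δt = d  ⇒  (0.4+0.3+0.3 − 3φ)·1 = 0.67
φ = (1.000 − 0.67/1) / 3 = 0.11 in/h.

φ ≈ 0.11 in/h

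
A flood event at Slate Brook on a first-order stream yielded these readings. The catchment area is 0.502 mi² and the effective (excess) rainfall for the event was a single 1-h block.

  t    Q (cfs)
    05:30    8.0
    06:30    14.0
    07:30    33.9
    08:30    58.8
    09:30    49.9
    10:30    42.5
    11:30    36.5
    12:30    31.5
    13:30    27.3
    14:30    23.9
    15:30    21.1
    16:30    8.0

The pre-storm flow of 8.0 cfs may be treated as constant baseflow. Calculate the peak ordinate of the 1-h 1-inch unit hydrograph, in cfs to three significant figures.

Direct runoff: 0.0, 6.0, 25.9, 50.8, 41.9, 34.5, 28.5, 23.5, 19.3, 15.9, 13.1, 0.0 cfs; ΣQ_DR = 259.4 cfs, peak = 50.8 cfs.
Runoff depth d = ΣQ_DR·Δt / A = 259.4 × 3600 / (0.502 mi²) = 0.8007 in.
The 1-inch UH is the DRH scaled by (1 in)/d, so U_p = 50.8 × 1/0.8007 = 63.4 cfs.

U_p ≈ 63.4 cfs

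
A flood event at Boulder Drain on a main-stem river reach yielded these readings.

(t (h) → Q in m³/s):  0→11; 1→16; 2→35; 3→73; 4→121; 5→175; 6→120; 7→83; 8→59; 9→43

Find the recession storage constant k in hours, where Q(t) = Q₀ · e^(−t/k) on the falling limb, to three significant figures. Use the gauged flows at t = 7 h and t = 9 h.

On the falling limb, Q drops from 83 to 43 m³/s between t = 7 h and t = 9 h (Δt = 2 h).
k = −Δt / ln(Q₂/Q₁) = −2 / ln(43/83) = 3.04 h.

k ≈ 3.04 h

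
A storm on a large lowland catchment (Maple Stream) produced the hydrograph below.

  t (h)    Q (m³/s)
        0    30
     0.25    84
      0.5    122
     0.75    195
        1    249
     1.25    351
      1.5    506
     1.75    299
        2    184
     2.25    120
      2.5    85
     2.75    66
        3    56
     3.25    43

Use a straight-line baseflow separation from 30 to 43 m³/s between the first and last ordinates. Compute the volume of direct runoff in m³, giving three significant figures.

Direct-runoff ordinates (Q − Q_b): 0.00, 53.00, 90.00, 162.00, 215.00, 316.00, 470.00, 262.00, 146.00, 81.00, 45.00, 25.00, 14.00, 0.00 m³/s.
ΣQ_DR = 1879 m³/s.
With Δt = 0.25 h = 900 s, V = ΣQ_DR · Δt = 1879 × 900 = 1.69 × 10^6 m³.

V ≈ 1.69 × 10^6 m³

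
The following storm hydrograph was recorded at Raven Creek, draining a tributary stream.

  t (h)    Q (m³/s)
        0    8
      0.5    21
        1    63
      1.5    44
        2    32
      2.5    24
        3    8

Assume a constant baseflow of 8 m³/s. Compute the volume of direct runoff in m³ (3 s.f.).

Direct-runoff ordinates (Q − Q_b): 0.0, 13.0, 55.0, 36.0, 24.0, 16.0, 0.0 m³/s.
ΣQ_DR = 144.0 m³/s.
With Δt = 0.5 h = 1800 s, V = ΣQ_DR · Δt = 144.0 × 1800 = 2.59 × 10^5 m³.

V ≈ 2.59 × 10^5 m³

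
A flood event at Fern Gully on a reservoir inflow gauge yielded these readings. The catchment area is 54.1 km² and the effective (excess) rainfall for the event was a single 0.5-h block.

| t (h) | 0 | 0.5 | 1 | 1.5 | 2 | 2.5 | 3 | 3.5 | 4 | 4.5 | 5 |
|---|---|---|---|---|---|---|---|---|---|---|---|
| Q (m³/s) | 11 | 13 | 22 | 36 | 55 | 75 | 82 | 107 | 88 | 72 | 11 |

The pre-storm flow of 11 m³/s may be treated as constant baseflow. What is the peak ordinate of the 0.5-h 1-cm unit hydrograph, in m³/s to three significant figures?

Direct runoff: 0.0, 2.0, 11.0, 25.0, 44.0, 64.0, 71.0, 96.0, 77.0, 61.0, 0.0 m³/s; ΣQ_DR = 451.0 m³/s, peak = 96.0 m³/s.
Runoff depth d = ΣQ_DR·Δt / A = 451.0 × 1800 / (54.1 km²) = 15.01 mm.
The 1-cm UH is the DRH scaled by (10 mm)/d, so U_p = 96.0 × 10/15.01 = 64.0 m³/s.

U_p ≈ 64.0 m³/s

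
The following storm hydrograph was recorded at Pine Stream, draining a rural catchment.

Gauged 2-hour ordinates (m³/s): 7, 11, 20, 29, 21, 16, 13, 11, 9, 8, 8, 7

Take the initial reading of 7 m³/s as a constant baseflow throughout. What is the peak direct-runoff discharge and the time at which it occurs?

Subtracting baseflow gives direct-runoff ordinates: 0.0, 4.0, 13.0, 22.0, 14.0, 9.0, 6.0, 4.0, 2.0, 1.0, 1.0, 0.0 m³/s.
The maximum is 22.0 m³/s, occurring at the reading for t = 6 h.

Q_p = 22.0 m³/s at t = 6 h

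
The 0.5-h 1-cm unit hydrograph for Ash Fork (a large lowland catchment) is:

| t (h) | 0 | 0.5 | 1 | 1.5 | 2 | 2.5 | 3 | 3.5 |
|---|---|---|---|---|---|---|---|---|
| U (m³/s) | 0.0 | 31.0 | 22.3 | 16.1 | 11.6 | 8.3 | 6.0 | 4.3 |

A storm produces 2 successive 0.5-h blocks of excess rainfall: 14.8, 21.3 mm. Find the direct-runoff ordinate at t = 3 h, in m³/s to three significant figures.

By discrete convolution, Q_j = Σ (P_i / 10 mm) · U_{j−i}.
At t = 3 h (j=6): Q = (14.8/10)·6.0 + (21.3/10)·8.3 = 26.6 m³/s.

Q ≈ 26.6 m³/s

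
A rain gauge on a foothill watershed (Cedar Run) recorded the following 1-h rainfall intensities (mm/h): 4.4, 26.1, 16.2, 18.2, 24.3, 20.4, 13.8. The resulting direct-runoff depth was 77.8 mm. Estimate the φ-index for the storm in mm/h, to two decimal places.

φ ≈ 6.87 mm/h

Only the 6 blocks with intensity above φ contribute runoff: 26.1, 16.2, 18.2, 24.3, 20.4, 13.8 mm/h.
Σ(I−φ)·Δt = d  ⇒  (26.1+16.2+18.2+24.3+20.4+13.8 − 6φ)·1 = 77.8
φ = (119.0 − 77.8/1) / 6 = 6.87 mm/h.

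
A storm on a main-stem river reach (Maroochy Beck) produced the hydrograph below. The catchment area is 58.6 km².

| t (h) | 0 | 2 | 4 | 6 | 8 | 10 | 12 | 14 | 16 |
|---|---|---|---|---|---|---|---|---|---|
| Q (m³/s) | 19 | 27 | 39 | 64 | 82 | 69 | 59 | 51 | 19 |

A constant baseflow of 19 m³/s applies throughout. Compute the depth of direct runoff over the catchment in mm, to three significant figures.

d ≈ 31.7 mm

Direct runoff: 0.0, 8.0, 20.0, 45.0, 63.0, 50.0, 40.0, 32.0, 0.0 m³/s; ΣQ_DR = 258.0 m³/s.
V = ΣQ_DR · Δt = 258.0 × 7200 s = 1.858 × 10^6 m³.
Over A = 58.6 km², depth = V / A = 31.7 mm.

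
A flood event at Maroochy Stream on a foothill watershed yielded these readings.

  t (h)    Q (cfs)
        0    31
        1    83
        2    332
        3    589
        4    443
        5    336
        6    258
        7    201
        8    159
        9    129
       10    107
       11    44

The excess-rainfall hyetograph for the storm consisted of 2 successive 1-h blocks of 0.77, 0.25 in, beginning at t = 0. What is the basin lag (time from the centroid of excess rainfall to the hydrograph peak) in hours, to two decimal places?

t_L ≈ 2.25 h

Centroid of excess rainfall: t_c = Σ P_i·t̄_i / ΣP_i = 0.7451 h (block centres at 0.5, 1.5 h).
Hydrograph peak occurs at t = 3 h, so basin lag t_L = 3 − 0.7451 = 2.25 h.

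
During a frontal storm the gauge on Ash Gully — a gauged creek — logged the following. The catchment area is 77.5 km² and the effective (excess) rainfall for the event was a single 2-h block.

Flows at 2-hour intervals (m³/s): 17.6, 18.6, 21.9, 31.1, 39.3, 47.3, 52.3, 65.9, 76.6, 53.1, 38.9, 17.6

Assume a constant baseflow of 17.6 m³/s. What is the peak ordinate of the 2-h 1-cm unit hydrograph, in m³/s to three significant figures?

Direct runoff: 0.0, 1.0, 4.3, 13.5, 21.7, 29.7, 34.7, 48.3, 59.0, 35.5, 21.3, 0.0 m³/s; ΣQ_DR = 269.0 m³/s, peak = 59.0 m³/s.
Runoff depth d = ΣQ_DR·Δt / A = 269.0 × 7200 / (77.5 km²) = 24.99 mm.
The 1-cm UH is the DRH scaled by (10 mm)/d, so U_p = 59.0 × 10/24.99 = 23.6 m³/s.

U_p ≈ 23.6 m³/s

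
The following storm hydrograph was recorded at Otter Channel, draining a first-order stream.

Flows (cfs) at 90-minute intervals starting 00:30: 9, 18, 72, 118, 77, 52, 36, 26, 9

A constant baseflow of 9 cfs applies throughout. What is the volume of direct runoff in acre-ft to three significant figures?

V ≈ 41.7 acre-ft

Direct-runoff ordinates (Q − Q_b): 0.0, 9.0, 63.0, 109.0, 68.0, 43.0, 27.0, 17.0, 0.0 cfs.
ΣQ_DR = 336.0 cfs.
With Δt = 1.5 h = 5400 s, V = ΣQ_DR · Δt = 336.0 × 5400 = 1.81 × 10^6 ft³ = 41.7 acre-ft.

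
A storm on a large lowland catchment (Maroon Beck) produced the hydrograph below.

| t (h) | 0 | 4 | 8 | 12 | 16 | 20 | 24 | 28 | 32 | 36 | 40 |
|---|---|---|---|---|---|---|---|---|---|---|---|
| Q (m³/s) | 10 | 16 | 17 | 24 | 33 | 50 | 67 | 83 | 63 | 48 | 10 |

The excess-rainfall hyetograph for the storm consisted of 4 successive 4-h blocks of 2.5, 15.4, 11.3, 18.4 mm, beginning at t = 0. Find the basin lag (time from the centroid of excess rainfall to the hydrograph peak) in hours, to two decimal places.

t_L ≈ 18.17 h

Centroid of excess rainfall: t_c = Σ P_i·t̄_i / ΣP_i = 9.8319 h (block centres at 2, 6, 10, 14 h).
Hydrograph peak occurs at t = 28 h, so basin lag t_L = 28 − 9.8319 = 18.17 h.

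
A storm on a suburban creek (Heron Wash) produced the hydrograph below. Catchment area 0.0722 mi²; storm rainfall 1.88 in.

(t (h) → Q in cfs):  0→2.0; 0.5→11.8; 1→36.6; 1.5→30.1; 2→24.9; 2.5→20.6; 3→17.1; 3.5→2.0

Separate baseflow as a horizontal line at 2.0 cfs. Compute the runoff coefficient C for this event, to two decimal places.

ΣQ_DR = 129.1 cfs; V = ΣQ_DR·Δt = 2.324 × 10^5 ft³.
Runoff depth d = V / A = 1.385 in.
C = d / P = 1.385 / 1.88 = 0.74.

C ≈ 0.74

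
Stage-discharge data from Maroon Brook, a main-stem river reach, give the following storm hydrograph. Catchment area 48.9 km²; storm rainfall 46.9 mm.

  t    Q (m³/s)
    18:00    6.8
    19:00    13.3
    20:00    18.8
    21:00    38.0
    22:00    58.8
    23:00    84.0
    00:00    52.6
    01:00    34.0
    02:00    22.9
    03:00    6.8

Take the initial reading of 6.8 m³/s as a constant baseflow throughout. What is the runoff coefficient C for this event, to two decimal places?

ΣQ_DR = 268.0 m³/s; V = ΣQ_DR·Δt = 9.648 × 10^5 m³.
Runoff depth d = V / A = 19.73 mm.
C = d / P = 19.73 / 46.9 = 0.42.

C ≈ 0.42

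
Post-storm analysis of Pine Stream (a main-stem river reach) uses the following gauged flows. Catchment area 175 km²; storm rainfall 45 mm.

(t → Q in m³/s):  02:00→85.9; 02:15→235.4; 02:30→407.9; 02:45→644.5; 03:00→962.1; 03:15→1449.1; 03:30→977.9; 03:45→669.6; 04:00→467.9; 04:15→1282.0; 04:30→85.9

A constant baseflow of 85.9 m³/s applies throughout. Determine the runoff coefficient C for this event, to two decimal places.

ΣQ_DR = 6323 m³/s; V = ΣQ_DR·Δt = 5.691 × 10^6 m³.
Runoff depth d = V / A = 32.52 mm.
C = d / P = 32.52 / 45 = 0.72.

C ≈ 0.72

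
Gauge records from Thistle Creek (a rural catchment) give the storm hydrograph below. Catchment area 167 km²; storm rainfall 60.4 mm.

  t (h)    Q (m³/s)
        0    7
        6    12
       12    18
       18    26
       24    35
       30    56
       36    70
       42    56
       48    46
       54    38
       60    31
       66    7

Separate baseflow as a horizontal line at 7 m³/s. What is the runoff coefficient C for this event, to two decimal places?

ΣQ_DR = 318.0 m³/s; V = ΣQ_DR·Δt = 6.869 × 10^6 m³.
Runoff depth d = V / A = 41.13 mm.
C = d / P = 41.13 / 60.4 = 0.68.

C ≈ 0.68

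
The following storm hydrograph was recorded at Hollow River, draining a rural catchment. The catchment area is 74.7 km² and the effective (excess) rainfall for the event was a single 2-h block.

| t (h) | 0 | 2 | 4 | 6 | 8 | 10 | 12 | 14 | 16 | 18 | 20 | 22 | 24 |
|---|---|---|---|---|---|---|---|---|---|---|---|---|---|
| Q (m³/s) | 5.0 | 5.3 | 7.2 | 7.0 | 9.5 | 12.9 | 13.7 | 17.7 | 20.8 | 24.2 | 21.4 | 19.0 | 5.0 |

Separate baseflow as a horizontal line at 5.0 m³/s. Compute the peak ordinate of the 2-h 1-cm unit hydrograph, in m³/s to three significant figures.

U_p ≈ 19.2 m³/s

Direct runoff: 0.0, 0.3, 2.2, 2.0, 4.5, 7.9, 8.7, 12.7, 15.8, 19.2, 16.4, 14.0, 0.0 m³/s; ΣQ_DR = 103.7 m³/s, peak = 19.2 m³/s.
Runoff depth d = ΣQ_DR·Δt / A = 103.7 × 7200 / (74.7 km²) = 9.995 mm.
The 1-cm UH is the DRH scaled by (10 mm)/d, so U_p = 19.2 × 10/9.995 = 19.2 m³/s.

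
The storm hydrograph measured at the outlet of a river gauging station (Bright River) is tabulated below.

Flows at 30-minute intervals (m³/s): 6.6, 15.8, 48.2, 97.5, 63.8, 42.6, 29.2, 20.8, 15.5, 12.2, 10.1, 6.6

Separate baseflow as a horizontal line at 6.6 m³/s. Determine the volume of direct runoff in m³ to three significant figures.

Direct-runoff ordinates (Q − Q_b): 0.0, 9.2, 41.6, 90.9, 57.2, 36.0, 22.6, 14.2, 8.9, 5.6, 3.5, 0.0 m³/s.
ΣQ_DR = 289.7 m³/s.
With Δt = 0.5 h = 1800 s, V = ΣQ_DR · Δt = 289.7 × 1800 = 5.21 × 10^5 m³.

V ≈ 5.21 × 10^5 m³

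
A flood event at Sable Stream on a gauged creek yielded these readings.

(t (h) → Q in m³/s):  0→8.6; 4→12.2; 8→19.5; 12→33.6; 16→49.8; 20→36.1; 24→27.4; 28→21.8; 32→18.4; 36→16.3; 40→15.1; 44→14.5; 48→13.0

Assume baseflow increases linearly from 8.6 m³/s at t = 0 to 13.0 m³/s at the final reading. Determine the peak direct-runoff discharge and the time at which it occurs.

Subtracting baseflow gives direct-runoff ordinates: 0.00, 3.23, 10.17, 23.90, 39.73, 25.67, 16.60, 10.63, 6.87, 4.40, 2.83, 1.87, 0.00 m³/s.
The maximum is 39.73 m³/s, occurring at the reading for t = 16 h.

Q_p = 39.73 m³/s at t = 16 h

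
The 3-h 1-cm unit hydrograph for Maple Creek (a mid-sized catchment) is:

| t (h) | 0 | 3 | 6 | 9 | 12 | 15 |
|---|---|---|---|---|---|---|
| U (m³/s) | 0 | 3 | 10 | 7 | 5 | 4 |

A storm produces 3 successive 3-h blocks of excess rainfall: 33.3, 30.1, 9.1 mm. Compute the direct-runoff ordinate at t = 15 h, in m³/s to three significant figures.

By discrete convolution, Q_j = Σ (P_i / 10 mm) · U_{j−i}.
At t = 15 h (j=5): Q = (33.3/10)·4 + (30.1/10)·5 + (9.1/10)·7 = 34.7 m³/s.

Q ≈ 34.7 m³/s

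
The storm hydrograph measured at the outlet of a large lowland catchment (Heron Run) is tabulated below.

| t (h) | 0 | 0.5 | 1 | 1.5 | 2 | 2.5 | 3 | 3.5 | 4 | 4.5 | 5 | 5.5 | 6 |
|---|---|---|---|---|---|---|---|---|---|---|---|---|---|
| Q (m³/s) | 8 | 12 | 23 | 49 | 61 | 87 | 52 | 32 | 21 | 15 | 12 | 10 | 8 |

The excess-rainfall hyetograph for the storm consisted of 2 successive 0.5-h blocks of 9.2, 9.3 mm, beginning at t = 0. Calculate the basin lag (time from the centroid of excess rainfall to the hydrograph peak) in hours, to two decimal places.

t_L ≈ 2.00 h

Centroid of excess rainfall: t_c = Σ P_i·t̄_i / ΣP_i = 0.5014 h (block centres at 0.25, 0.75 h).
Hydrograph peak occurs at t = 2.5 h, so basin lag t_L = 2.5 − 0.5014 = 2.00 h.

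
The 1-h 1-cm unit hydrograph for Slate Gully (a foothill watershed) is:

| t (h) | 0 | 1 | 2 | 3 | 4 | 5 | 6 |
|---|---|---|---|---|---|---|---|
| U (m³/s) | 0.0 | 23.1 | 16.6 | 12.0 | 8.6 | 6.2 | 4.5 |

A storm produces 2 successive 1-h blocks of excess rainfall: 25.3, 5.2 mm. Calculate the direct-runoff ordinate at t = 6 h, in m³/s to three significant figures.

Q ≈ 14.6 m³/s

By discrete convolution, Q_j = Σ (P_i / 10 mm) · U_{j−i}.
At t = 6 h (j=6): Q = (25.3/10)·4.5 + (5.2/10)·6.2 = 14.6 m³/s.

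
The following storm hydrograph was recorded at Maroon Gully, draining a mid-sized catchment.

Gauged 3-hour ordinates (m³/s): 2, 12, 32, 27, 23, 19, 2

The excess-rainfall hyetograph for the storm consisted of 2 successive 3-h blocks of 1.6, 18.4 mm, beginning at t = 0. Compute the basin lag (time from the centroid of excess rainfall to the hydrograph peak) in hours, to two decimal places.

t_L ≈ 1.74 h

Centroid of excess rainfall: t_c = Σ P_i·t̄_i / ΣP_i = 4.2600 h (block centres at 1.5, 4.5 h).
Hydrograph peak occurs at t = 6 h, so basin lag t_L = 6 − 4.2600 = 1.74 h.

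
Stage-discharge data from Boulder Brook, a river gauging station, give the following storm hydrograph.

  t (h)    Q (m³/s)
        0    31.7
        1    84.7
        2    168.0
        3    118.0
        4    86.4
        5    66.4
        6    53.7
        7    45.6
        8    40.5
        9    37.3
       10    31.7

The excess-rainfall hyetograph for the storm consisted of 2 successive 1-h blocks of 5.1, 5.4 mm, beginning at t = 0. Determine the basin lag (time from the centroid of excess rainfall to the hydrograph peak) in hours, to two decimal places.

Centroid of excess rainfall: t_c = Σ P_i·t̄_i / ΣP_i = 1.0143 h (block centres at 0.5, 1.5 h).
Hydrograph peak occurs at t = 2 h, so basin lag t_L = 2 − 1.0143 = 0.99 h.

t_L ≈ 0.99 h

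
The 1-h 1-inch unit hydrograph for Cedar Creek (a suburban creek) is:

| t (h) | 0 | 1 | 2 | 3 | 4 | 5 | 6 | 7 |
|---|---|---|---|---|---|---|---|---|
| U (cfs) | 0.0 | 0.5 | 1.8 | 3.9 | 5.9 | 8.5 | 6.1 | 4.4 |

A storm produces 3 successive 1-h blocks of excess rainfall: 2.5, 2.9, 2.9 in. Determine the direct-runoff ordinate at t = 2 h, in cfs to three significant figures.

Q ≈ 5.95 cfs

By discrete convolution, Q_j = Σ (P_i / 1 in) · U_{j−i}.
At t = 2 h (j=2): Q = (2.5/1)·1.8 + (2.9/1)·0.5 + (2.9/1)·0.0 = 5.95 cfs.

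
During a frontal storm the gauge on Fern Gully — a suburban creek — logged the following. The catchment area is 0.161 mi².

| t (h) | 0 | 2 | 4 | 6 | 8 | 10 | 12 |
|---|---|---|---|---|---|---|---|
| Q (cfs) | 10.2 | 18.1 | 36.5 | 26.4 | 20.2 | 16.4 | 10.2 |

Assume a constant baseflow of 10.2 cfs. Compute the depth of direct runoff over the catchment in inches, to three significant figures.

Direct runoff: 0.0, 7.9, 26.3, 16.2, 10.0, 6.2, 0.0 cfs; ΣQ_DR = 66.60 cfs.
V = ΣQ_DR · Δt = 66.60 × 7200 s = 4.795 × 10^5 ft³.
Over A = 0.161 mi², depth = V / A = 1.28 in.

d ≈ 1.28 in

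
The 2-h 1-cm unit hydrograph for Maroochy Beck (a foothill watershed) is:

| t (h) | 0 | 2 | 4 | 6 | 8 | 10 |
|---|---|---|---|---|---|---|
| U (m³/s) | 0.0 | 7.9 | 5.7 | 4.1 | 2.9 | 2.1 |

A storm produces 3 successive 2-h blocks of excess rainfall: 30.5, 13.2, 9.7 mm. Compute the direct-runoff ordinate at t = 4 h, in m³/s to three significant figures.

Q ≈ 27.8 m³/s

By discrete convolution, Q_j = Σ (P_i / 10 mm) · U_{j−i}.
At t = 4 h (j=2): Q = (30.5/10)·5.7 + (13.2/10)·7.9 + (9.7/10)·0.0 = 27.8 m³/s.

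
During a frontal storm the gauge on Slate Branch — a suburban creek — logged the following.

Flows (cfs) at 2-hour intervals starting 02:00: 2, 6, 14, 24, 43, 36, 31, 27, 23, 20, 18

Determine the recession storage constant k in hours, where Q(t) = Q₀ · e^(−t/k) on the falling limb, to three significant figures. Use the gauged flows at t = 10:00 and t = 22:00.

k ≈ 13.8 h

On the falling limb, Q drops from 43 to 18 cfs between t = 10:00 and t = 22:00 (Δt = 12 h).
k = −Δt / ln(Q₂/Q₁) = −12 / ln(18/43) = 13.8 h.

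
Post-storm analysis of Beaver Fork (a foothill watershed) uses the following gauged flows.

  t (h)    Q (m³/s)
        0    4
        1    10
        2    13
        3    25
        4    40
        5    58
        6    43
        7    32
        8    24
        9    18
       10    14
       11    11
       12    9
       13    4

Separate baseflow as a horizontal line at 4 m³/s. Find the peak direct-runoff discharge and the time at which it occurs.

Subtracting baseflow gives direct-runoff ordinates: 0.0, 6.0, 9.0, 21.0, 36.0, 54.0, 39.0, 28.0, 20.0, 14.0, 10.0, 7.0, 5.0, 0.0 m³/s.
The maximum is 54.0 m³/s, occurring at the reading for t = 5 h.

Q_p = 54.0 m³/s at t = 5 h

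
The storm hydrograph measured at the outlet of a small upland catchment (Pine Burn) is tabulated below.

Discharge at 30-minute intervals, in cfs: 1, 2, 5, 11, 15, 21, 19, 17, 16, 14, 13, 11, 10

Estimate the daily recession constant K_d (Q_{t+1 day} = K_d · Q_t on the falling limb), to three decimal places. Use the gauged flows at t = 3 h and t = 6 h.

K_d ≈ 0.006

Between t = 3 h and t = 6 h the flow falls from 19 to 10 cfs over 6×0.5 h = 3 h.
Per-interval ratio K = (10/19)^(1/6) = 0.8985; K_d = K^(24/0.5) = 0.006.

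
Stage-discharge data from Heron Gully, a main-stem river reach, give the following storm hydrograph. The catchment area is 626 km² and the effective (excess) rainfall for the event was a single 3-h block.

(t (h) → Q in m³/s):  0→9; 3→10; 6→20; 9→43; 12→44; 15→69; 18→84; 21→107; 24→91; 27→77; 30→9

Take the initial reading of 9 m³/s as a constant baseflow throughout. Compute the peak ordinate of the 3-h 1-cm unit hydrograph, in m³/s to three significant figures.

Direct runoff: 0.0, 1.0, 11.0, 34.0, 35.0, 60.0, 75.0, 98.0, 82.0, 68.0, 0.0 m³/s; ΣQ_DR = 464.0 m³/s, peak = 98.0 m³/s.
Runoff depth d = ΣQ_DR·Δt / A = 464.0 × 10800 / (626 km²) = 8.005 mm.
The 1-cm UH is the DRH scaled by (10 mm)/d, so U_p = 98.0 × 10/8.005 = 122 m³/s.

U_p ≈ 122 m³/s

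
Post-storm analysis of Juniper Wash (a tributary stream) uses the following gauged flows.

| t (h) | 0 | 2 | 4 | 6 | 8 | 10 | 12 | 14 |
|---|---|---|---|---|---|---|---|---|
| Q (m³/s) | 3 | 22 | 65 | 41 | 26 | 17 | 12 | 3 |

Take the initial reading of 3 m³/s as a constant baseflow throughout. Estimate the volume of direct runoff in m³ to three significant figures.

V ≈ 1.19 × 10^6 m³

Direct-runoff ordinates (Q − Q_b): 0.0, 19.0, 62.0, 38.0, 23.0, 14.0, 9.0, 0.0 m³/s.
ΣQ_DR = 165.0 m³/s.
With Δt = 2 h = 7200 s, V = ΣQ_DR · Δt = 165.0 × 7200 = 1.19 × 10^6 m³.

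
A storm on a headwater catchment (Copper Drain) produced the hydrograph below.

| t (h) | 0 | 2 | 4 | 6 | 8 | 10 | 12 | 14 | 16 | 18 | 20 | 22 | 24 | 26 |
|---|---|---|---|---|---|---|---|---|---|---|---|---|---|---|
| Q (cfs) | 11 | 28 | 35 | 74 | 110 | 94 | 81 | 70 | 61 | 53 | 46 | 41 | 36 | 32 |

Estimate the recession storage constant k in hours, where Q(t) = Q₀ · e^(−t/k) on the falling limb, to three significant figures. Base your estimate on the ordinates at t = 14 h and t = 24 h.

On the falling limb, Q drops from 70 to 36 cfs between t = 14 h and t = 24 h (Δt = 10 h).
k = −Δt / ln(Q₂/Q₁) = −10 / ln(36/70) = 15.0 h.

k ≈ 15.0 h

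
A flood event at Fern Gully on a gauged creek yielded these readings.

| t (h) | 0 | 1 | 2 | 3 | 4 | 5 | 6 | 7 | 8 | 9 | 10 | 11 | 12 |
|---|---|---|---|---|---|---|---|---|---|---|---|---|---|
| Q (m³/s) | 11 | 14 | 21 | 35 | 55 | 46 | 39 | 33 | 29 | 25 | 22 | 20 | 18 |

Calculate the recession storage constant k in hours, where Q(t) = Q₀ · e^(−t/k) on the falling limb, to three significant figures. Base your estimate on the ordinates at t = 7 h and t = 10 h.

k ≈ 7.40 h

On the falling limb, Q drops from 33 to 22 m³/s between t = 7 h and t = 10 h (Δt = 3 h).
k = −Δt / ln(Q₂/Q₁) = −3 / ln(22/33) = 7.40 h.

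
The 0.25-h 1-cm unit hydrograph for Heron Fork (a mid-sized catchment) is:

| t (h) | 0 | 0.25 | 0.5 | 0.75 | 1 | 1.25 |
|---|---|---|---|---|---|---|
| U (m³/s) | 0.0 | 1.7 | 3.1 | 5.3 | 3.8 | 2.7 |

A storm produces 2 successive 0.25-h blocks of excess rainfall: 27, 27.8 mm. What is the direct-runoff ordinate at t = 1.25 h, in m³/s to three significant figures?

By discrete convolution, Q_j = Σ (P_i / 10 mm) · U_{j−i}.
At t = 1.25 h (j=5): Q = (27/10)·2.7 + (27.8/10)·3.8 = 17.9 m³/s.

Q ≈ 17.9 m³/s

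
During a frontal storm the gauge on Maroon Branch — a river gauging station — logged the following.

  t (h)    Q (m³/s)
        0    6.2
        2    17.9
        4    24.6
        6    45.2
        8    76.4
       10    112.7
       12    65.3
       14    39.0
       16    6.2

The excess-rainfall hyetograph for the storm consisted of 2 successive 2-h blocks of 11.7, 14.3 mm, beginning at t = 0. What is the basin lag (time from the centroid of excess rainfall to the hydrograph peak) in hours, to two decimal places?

t_L ≈ 7.90 h

Centroid of excess rainfall: t_c = Σ P_i·t̄_i / ΣP_i = 2.1000 h (block centres at 1, 3 h).
Hydrograph peak occurs at t = 10 h, so basin lag t_L = 10 − 2.1000 = 7.90 h.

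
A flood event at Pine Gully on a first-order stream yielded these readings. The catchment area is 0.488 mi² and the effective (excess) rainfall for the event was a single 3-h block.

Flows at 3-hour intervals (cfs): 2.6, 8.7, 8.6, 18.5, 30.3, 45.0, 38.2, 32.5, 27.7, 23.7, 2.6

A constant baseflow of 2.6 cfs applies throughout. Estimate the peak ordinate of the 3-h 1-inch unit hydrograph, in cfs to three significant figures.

Direct runoff: 0.0, 6.1, 6.0, 15.9, 27.7, 42.4, 35.6, 29.9, 25.1, 21.1, 0.0 cfs; ΣQ_DR = 209.8 cfs, peak = 42.4 cfs.
Runoff depth d = ΣQ_DR·Δt / A = 209.8 × 10800 / (0.488 mi²) = 1.999 in.
The 1-inch UH is the DRH scaled by (1 in)/d, so U_p = 42.4 × 1/1.999 = 21.2 cfs.

U_p ≈ 21.2 cfs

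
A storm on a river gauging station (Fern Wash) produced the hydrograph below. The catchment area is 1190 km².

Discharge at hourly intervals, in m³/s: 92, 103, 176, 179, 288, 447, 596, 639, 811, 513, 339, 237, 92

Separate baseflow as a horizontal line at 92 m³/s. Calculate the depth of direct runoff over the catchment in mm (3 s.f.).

d ≈ 10.0 mm

Direct runoff: 0.0, 11.0, 84.0, 87.0, 196.0, 355.0, 504.0, 547.0, 719.0, 421.0, 247.0, 145.0, 0.0 m³/s; ΣQ_DR = 3316 m³/s.
V = ΣQ_DR · Δt = 3316 × 3600 s = 1.194 × 10^7 m³.
Over A = 1190 km², depth = V / A = 10.0 mm.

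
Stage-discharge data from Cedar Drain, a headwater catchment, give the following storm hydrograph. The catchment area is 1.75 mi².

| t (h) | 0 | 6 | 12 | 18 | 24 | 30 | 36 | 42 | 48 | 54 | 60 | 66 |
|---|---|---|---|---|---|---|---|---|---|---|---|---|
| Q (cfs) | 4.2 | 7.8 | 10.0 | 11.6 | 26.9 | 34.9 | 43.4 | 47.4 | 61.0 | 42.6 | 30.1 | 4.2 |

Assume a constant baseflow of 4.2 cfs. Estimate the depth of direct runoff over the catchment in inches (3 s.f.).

Direct runoff: 0.0, 3.6, 5.8, 7.4, 22.7, 30.7, 39.2, 43.2, 56.8, 38.4, 25.9, 0.0 cfs; ΣQ_DR = 273.7 cfs.
V = ΣQ_DR · Δt = 273.7 × 21600 s = 5.912 × 10^6 ft³.
Over A = 1.75 mi², depth = V / A = 1.45 in.

d ≈ 1.45 in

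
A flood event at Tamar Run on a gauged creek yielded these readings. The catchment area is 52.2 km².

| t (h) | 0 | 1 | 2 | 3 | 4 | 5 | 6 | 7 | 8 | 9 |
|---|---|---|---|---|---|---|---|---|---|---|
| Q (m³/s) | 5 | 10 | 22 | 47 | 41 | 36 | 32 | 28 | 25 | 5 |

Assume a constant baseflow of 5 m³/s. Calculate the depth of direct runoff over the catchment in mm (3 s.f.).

d ≈ 13.9 mm

Direct runoff: 0.0, 5.0, 17.0, 42.0, 36.0, 31.0, 27.0, 23.0, 20.0, 0.0 m³/s; ΣQ_DR = 201.0 m³/s.
V = ΣQ_DR · Δt = 201.0 × 3600 s = 7.236 × 10^5 m³.
Over A = 52.2 km², depth = V / A = 13.9 mm.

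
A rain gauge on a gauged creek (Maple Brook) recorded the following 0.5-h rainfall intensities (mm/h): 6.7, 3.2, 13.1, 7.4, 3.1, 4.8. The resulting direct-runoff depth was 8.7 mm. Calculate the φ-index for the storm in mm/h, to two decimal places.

Only the 4 blocks with intensity above φ contribute runoff: 6.7, 13.1, 7.4, 4.8 mm/h.
Σ(I−φ)·Δt = d  ⇒  (6.7+13.1+7.4+4.8 − 4φ)·0.5 = 8.7
φ = (32.00 − 8.7/0.5) / 4 = 3.65 mm/h.

φ ≈ 3.65 mm/h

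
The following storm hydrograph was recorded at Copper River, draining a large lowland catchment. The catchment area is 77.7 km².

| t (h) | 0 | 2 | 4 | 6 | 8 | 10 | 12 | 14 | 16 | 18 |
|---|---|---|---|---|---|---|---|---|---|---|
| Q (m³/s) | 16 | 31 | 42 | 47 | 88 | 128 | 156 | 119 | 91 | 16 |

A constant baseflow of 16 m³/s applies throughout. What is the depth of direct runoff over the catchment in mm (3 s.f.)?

d ≈ 53.2 mm

Direct runoff: 0.0, 15.0, 26.0, 31.0, 72.0, 112.0, 140.0, 103.0, 75.0, 0.0 m³/s; ΣQ_DR = 574.0 m³/s.
V = ΣQ_DR · Δt = 574.0 × 7200 s = 4.133 × 10^6 m³.
Over A = 77.7 km², depth = V / A = 53.2 mm.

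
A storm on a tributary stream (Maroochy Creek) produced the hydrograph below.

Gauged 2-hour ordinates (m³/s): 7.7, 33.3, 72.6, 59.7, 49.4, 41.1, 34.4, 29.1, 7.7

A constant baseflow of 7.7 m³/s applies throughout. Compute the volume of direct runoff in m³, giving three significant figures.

Direct-runoff ordinates (Q − Q_b): 0.0, 25.6, 64.9, 52.0, 41.7, 33.4, 26.7, 21.4, 0.0 m³/s.
ΣQ_DR = 265.7 m³/s.
With Δt = 2 h = 7200 s, V = ΣQ_DR · Δt = 265.7 × 7200 = 1.91 × 10^6 m³.

V ≈ 1.91 × 10^6 m³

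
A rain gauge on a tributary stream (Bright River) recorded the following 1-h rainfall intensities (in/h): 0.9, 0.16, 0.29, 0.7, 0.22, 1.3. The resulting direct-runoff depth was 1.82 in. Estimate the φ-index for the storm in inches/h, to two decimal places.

φ ≈ 0.36 in/h

Only the 3 blocks with intensity above φ contribute runoff: 0.9, 0.7, 1.3 in/h.
Σ(I−φ)·Δt = d  ⇒  (0.9+0.7+1.3 − 3φ)·1 = 1.82
φ = (2.900 − 1.82/1) / 3 = 0.36 in/h.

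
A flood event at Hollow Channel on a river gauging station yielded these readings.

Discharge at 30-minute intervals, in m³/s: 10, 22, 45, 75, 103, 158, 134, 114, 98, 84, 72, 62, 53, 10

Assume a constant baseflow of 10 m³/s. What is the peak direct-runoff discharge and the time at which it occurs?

Q_p = 148.0 m³/s at t = 2.5 h

Subtracting baseflow gives direct-runoff ordinates: 0.0, 12.0, 35.0, 65.0, 93.0, 148.0, 124.0, 104.0, 88.0, 74.0, 62.0, 52.0, 43.0, 0.0 m³/s.
The maximum is 148.0 m³/s, occurring at the reading for t = 2.5 h.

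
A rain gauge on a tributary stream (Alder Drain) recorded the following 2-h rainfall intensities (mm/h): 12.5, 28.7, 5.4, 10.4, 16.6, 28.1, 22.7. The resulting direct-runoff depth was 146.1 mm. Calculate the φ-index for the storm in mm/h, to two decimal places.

φ ≈ 7.66 mm/h

Only the 6 blocks with intensity above φ contribute runoff: 12.5, 28.7, 10.4, 16.6, 28.1, 22.7 mm/h.
Σ(I−φ)·Δt = d  ⇒  (12.5+28.7+10.4+16.6+28.1+22.7 − 6φ)·2 = 146.1
φ = (119.0 − 146.1/2) / 6 = 7.66 mm/h.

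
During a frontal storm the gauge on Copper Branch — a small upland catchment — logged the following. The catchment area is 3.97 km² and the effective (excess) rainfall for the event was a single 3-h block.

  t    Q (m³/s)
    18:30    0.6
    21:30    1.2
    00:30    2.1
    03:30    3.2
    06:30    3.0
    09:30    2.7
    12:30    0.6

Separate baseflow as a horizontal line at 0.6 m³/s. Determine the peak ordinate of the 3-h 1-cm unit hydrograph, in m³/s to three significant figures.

Direct runoff: 0.0, 0.6, 1.5, 2.6, 2.4, 2.1, 0.0 m³/s; ΣQ_DR = 9.200 m³/s, peak = 2.6 m³/s.
Runoff depth d = ΣQ_DR·Δt / A = 9.200 × 10800 / (3.97 km²) = 25.03 mm.
The 1-cm UH is the DRH scaled by (10 mm)/d, so U_p = 2.6 × 10/25.03 = 1.04 m³/s.

U_p ≈ 1.04 m³/s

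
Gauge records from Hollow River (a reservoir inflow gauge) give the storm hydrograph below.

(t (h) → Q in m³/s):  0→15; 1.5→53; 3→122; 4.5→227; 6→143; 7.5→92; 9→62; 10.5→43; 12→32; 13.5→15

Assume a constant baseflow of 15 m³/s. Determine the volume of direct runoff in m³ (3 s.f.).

Direct-runoff ordinates (Q − Q_b): 0.0, 38.0, 107.0, 212.0, 128.0, 77.0, 47.0, 28.0, 17.0, 0.0 m³/s.
ΣQ_DR = 654.0 m³/s.
With Δt = 1.5 h = 5400 s, V = ΣQ_DR · Δt = 654.0 × 5400 = 3.53 × 10^6 m³.

V ≈ 3.53 × 10^6 m³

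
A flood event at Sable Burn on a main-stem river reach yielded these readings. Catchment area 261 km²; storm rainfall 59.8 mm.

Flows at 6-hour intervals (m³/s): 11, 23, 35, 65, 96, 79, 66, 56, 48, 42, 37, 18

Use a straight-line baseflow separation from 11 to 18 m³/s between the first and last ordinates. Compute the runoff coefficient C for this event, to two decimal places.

ΣQ_DR = 402.0 m³/s; V = ΣQ_DR·Δt = 8.683 × 10^6 m³.
Runoff depth d = V / A = 33.27 mm.
C = d / P = 33.27 / 59.8 = 0.56.

C ≈ 0.56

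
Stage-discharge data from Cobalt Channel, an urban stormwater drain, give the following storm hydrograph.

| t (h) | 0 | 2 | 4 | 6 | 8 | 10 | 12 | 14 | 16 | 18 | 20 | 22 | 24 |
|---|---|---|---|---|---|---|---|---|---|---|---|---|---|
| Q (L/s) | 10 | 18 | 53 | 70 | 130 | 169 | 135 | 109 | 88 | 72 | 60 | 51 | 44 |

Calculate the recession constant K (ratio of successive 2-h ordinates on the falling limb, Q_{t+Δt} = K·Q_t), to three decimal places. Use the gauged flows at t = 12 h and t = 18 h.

Using the recession-limb readings at t = 12 h and t = 18 h: Q falls from 135 to 72 L/s over 3 intervals.
K = (Q₂/Q₁)^(1/3) = (72/135)^(1/3) = 0.811.

K ≈ 0.811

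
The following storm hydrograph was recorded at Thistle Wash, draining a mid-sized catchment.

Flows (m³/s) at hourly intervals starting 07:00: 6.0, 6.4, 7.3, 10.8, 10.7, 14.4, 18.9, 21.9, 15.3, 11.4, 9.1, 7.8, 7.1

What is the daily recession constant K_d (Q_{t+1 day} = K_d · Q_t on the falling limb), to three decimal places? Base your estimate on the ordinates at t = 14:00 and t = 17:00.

Between t = 14:00 and t = 17:00 the flow falls from 21.9 to 9.1 m³/s over 3×1 h = 3 h.
Per-interval ratio K = (9.1/21.9)^(1/3) = 0.7462; K_d = K^(24/1) = 0.001.

K_d ≈ 0.001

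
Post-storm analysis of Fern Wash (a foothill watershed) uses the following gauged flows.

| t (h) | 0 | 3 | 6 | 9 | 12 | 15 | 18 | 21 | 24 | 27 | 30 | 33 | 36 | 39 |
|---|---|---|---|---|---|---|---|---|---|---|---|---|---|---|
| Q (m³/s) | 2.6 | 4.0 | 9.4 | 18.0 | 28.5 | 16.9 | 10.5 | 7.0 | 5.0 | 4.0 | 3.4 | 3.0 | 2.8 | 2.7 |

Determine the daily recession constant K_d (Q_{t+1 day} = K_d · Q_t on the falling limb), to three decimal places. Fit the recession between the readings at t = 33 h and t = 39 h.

Between t = 33 h and t = 39 h the flow falls from 3.0 to 2.7 m³/s over 2×3 h = 6 h.
Per-interval ratio K = (2.7/3.0)^(1/2) = 0.9487; K_d = K^(24/3) = 0.656.

K_d ≈ 0.656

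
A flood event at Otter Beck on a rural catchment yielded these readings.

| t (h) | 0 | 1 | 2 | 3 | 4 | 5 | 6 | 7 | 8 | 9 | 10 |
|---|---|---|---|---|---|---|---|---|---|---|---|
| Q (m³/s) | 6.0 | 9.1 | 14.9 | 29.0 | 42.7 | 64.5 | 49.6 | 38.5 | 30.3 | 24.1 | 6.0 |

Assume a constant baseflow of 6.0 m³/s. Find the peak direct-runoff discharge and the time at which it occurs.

Subtracting baseflow gives direct-runoff ordinates: 0.0, 3.1, 8.9, 23.0, 36.7, 58.5, 43.6, 32.5, 24.3, 18.1, 0.0 m³/s.
The maximum is 58.5 m³/s, occurring at the reading for t = 5 h.

Q_p = 58.5 m³/s at t = 5 h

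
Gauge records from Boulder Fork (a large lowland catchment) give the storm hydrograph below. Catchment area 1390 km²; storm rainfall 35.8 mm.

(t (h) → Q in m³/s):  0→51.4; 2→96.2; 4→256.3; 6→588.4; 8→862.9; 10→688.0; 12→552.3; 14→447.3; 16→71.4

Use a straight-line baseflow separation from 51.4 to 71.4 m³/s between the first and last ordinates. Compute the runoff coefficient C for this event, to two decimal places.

C ≈ 0.44

ΣQ_DR = 3062 m³/s; V = ΣQ_DR·Δt = 2.204 × 10^7 m³.
Runoff depth d = V / A = 15.86 mm.
C = d / P = 15.86 / 35.8 = 0.44.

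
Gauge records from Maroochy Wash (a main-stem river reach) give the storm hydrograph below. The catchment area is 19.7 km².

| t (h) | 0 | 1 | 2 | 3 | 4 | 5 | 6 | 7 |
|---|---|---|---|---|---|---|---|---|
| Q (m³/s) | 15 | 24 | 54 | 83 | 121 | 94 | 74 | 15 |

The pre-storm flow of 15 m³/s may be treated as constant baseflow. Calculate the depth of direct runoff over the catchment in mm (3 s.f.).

Direct runoff: 0.0, 9.0, 39.0, 68.0, 106.0, 79.0, 59.0, 0.0 m³/s; ΣQ_DR = 360.0 m³/s.
V = ΣQ_DR · Δt = 360.0 × 3600 s = 1.296 × 10^6 m³.
Over A = 19.7 km², depth = V / A = 65.8 mm.

d ≈ 65.8 mm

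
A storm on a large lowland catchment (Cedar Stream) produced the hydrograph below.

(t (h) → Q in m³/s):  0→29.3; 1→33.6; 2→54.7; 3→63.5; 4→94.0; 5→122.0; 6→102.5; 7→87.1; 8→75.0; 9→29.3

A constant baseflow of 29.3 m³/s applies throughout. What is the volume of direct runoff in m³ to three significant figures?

V ≈ 1.43 × 10^6 m³

Direct-runoff ordinates (Q − Q_b): 0.0, 4.3, 25.4, 34.2, 64.7, 92.7, 73.2, 57.8, 45.7, 0.0 m³/s.
ΣQ_DR = 398.0 m³/s.
With Δt = 1 h = 3600 s, V = ΣQ_DR · Δt = 398.0 × 3600 = 1.43 × 10^6 m³.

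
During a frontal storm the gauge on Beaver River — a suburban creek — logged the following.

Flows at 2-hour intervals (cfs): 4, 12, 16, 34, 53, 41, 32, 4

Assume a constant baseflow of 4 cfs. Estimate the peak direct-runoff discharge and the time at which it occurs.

Subtracting baseflow gives direct-runoff ordinates: 0.0, 8.0, 12.0, 30.0, 49.0, 37.0, 28.0, 0.0 cfs.
The maximum is 49.0 cfs, occurring at the reading for t = 8 h.

Q_p = 49.0 cfs at t = 8 h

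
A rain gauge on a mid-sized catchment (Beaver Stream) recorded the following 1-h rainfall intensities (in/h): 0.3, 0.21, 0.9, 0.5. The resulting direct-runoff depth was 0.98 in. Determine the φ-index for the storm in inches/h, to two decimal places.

φ ≈ 0.24 in/h

Only the 3 blocks with intensity above φ contribute runoff: 0.3, 0.9, 0.5 in/h.
Σ(I−φ)·Δt = d  ⇒  (0.3+0.9+0.5 − 3φ)·1 = 0.98
φ = (1.700 − 0.98/1) / 3 = 0.24 in/h.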